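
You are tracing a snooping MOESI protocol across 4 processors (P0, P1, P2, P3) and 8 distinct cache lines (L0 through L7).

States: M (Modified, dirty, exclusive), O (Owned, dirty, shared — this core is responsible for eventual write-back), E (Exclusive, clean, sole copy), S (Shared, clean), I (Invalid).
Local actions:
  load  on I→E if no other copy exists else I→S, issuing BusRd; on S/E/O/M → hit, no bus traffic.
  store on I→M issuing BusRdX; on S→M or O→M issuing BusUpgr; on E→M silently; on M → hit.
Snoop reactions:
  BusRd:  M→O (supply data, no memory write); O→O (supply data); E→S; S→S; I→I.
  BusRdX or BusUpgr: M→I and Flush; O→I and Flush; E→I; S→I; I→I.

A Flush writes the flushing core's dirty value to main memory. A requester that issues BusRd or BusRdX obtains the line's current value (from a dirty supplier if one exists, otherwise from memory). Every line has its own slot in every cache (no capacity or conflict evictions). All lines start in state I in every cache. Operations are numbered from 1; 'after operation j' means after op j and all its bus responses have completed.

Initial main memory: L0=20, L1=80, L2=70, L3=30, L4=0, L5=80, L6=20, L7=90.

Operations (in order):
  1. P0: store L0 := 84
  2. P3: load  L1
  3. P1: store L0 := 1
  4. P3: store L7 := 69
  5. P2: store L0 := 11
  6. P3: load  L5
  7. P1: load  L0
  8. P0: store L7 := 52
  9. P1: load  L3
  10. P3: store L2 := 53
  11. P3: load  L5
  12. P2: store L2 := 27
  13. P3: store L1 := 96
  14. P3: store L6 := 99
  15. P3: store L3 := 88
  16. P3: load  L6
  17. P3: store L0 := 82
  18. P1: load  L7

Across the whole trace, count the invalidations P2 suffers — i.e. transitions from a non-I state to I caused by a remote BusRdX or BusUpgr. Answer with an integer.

invalidations = 1

step 1: P0: store L0 := 84  ⟶  MIII  (L0)  txn=BusRdX  M[L0]=20
step 2: P3: load  L1  ⟶  IIIE  (L1)  txn=BusRd  M[L1]=80
step 3: P1: store L0 := 1  ⟶  IMII  (L0)  txn=BusRdX+Flush  M[L0]=84
step 4: P3: store L7 := 69  ⟶  IIIM  (L7)  txn=BusRdX  M[L7]=90
step 5: P2: store L0 := 11  ⟶  IIMI  (L0)  txn=BusRdX+Flush  M[L0]=1
step 6: P3: load  L5  ⟶  IIIE  (L5)  txn=BusRd  M[L5]=80
step 7: P1: load  L0  ⟶  ISOI  (L0)  txn=BusRd  M[L0]=1
step 8: P0: store L7 := 52  ⟶  MIII  (L7)  txn=BusRdX+Flush  M[L7]=69
step 9: P1: load  L3  ⟶  IEII  (L3)  txn=BusRd  M[L3]=30
step 10: P3: store L2 := 53  ⟶  IIIM  (L2)  txn=BusRdX  M[L2]=70
step 11: P3: load  L5  ⟶  IIIE  (L5)  txn=∅  M[L5]=80
step 12: P2: store L2 := 27  ⟶  IIMI  (L2)  txn=BusRdX+Flush  M[L2]=53
step 13: P3: store L1 := 96  ⟶  IIIM  (L1)  txn=∅  M[L1]=80
step 14: P3: store L6 := 99  ⟶  IIIM  (L6)  txn=BusRdX  M[L6]=20
step 15: P3: store L3 := 88  ⟶  IIIM  (L3)  txn=BusRdX  M[L3]=30
step 16: P3: load  L6  ⟶  IIIM  (L6)  txn=∅  M[L6]=20
step 17: P3: store L0 := 82  ⟶  IIIM  (L0)  txn=BusRdX+Flush  M[L0]=11
step 18: P1: load  L7  ⟶  OSII  (L7)  txn=BusRd  M[L7]=69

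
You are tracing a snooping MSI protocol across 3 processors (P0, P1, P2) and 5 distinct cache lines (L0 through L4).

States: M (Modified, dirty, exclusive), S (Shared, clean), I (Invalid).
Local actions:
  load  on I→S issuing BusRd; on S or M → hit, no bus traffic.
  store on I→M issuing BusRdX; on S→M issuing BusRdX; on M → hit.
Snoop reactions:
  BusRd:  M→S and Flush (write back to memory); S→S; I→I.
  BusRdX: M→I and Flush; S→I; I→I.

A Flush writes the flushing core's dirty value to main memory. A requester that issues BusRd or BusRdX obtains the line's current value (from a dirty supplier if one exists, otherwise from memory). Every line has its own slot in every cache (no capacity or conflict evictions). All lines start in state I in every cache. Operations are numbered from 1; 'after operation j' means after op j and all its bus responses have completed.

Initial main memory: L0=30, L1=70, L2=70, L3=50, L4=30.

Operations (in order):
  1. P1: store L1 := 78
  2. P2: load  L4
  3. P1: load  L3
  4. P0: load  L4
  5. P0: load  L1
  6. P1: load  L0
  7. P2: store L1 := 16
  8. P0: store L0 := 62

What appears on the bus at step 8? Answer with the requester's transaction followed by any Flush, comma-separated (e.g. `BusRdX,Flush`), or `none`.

step 1: P1: store L1 := 78  ⟶  IMI  (L1)  txn=BusRdX  M[L1]=70
step 2: P2: load  L4  ⟶  IIS  (L4)  txn=BusRd  M[L4]=30
step 3: P1: load  L3  ⟶  ISI  (L3)  txn=BusRd  M[L3]=50
step 4: P0: load  L4  ⟶  SIS  (L4)  txn=BusRd  M[L4]=30
step 5: P0: load  L1  ⟶  SSI  (L1)  txn=BusRd+Flush  M[L1]=78
step 6: P1: load  L0  ⟶  ISI  (L0)  txn=BusRd  M[L0]=30
step 7: P2: store L1 := 16  ⟶  IIM  (L1)  txn=BusRdX  M[L1]=78
step 8: P0: store L0 := 62  ⟶  MII  (L0)  txn=BusRdX  M[L0]=30

bus = BusRdX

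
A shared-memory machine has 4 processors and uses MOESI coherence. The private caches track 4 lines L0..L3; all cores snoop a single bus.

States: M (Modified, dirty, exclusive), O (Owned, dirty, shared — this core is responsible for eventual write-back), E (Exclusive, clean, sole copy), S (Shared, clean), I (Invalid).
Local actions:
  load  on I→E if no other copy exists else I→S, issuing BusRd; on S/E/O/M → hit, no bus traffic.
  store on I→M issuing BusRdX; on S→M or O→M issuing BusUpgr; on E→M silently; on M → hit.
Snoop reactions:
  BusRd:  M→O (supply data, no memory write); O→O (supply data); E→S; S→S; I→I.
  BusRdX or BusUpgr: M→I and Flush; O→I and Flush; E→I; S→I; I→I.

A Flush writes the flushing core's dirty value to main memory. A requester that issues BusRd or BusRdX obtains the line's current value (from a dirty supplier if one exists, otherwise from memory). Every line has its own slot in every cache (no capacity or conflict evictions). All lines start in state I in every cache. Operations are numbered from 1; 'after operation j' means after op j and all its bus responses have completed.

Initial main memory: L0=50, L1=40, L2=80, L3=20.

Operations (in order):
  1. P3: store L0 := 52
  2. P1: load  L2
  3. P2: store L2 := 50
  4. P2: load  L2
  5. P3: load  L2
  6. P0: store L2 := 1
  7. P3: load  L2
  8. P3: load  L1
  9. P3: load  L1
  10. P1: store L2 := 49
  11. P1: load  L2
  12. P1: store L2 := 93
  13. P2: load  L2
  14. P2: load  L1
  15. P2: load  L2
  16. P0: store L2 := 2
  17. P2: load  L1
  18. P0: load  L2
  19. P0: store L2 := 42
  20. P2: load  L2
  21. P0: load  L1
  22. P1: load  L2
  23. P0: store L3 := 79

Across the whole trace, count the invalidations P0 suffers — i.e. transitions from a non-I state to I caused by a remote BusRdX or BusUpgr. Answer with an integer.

1. P3: store L0 := 52  bus=[BusRdX]  L0: P0=I P1=I P2=I P3=M  mem[L0]=50
2. P1: load  L2  bus=[BusRd]  L2: P0=I P1=E P2=I P3=I  mem[L2]=80
3. P2: store L2 := 50  bus=[BusRdX]  L2: P0=I P1=I P2=M P3=I  mem[L2]=80
4. P2: load  L2  bus=[-]  L2: P0=I P1=I P2=M P3=I  mem[L2]=80
5. P3: load  L2  bus=[BusRd]  L2: P0=I P1=I P2=O P3=S  mem[L2]=80
6. P0: store L2 := 1  bus=[BusRdX,Flush]  L2: P0=M P1=I P2=I P3=I  mem[L2]=50
7. P3: load  L2  bus=[BusRd]  L2: P0=O P1=I P2=I P3=S  mem[L2]=50
8. P3: load  L1  bus=[BusRd]  L1: P0=I P1=I P2=I P3=E  mem[L1]=40
9. P3: load  L1  bus=[-]  L1: P0=I P1=I P2=I P3=E  mem[L1]=40
10. P1: store L2 := 49  bus=[BusRdX,Flush]  L2: P0=I P1=M P2=I P3=I  mem[L2]=1
11. P1: load  L2  bus=[-]  L2: P0=I P1=M P2=I P3=I  mem[L2]=1
12. P1: store L2 := 93  bus=[-]  L2: P0=I P1=M P2=I P3=I  mem[L2]=1
13. P2: load  L2  bus=[BusRd]  L2: P0=I P1=O P2=S P3=I  mem[L2]=1
14. P2: load  L1  bus=[BusRd]  L1: P0=I P1=I P2=S P3=S  mem[L1]=40
15. P2: load  L2  bus=[-]  L2: P0=I P1=O P2=S P3=I  mem[L2]=1
16. P0: store L2 := 2  bus=[BusRdX,Flush]  L2: P0=M P1=I P2=I P3=I  mem[L2]=93
17. P2: load  L1  bus=[-]  L1: P0=I P1=I P2=S P3=S  mem[L1]=40
18. P0: load  L2  bus=[-]  L2: P0=M P1=I P2=I P3=I  mem[L2]=93
19. P0: store L2 := 42  bus=[-]  L2: P0=M P1=I P2=I P3=I  mem[L2]=93
20. P2: load  L2  bus=[BusRd]  L2: P0=O P1=I P2=S P3=I  mem[L2]=93
21. P0: load  L1  bus=[BusRd]  L1: P0=S P1=I P2=S P3=S  mem[L1]=40
22. P1: load  L2  bus=[BusRd]  L2: P0=O P1=S P2=S P3=I  mem[L2]=93
23. P0: store L3 := 79  bus=[BusRdX]  L3: P0=M P1=I P2=I P3=I  mem[L3]=20

invalidations = 1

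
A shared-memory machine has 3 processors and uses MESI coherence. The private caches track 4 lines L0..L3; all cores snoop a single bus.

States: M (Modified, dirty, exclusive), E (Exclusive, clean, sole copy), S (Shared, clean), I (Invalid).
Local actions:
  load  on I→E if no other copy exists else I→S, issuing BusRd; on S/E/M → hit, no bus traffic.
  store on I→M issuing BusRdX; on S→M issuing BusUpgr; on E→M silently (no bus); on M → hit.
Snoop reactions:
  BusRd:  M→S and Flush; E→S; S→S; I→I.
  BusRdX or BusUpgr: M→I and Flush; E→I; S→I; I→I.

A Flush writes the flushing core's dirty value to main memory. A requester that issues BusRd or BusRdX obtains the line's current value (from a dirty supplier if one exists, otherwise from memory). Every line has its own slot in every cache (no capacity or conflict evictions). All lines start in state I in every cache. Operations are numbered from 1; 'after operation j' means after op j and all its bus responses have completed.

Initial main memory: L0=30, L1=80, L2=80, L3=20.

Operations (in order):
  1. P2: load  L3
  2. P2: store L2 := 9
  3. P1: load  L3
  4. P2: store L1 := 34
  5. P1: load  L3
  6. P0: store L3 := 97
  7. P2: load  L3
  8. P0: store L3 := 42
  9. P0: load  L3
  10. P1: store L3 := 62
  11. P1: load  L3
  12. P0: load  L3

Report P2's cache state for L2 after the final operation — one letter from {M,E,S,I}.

1. P2: load  L3  bus=[BusRd]  L3: P0=I P1=I P2=E  mem[L3]=20
2. P2: store L2 := 9  bus=[BusRdX]  L2: P0=I P1=I P2=M  mem[L2]=80
3. P1: load  L3  bus=[BusRd]  L3: P0=I P1=S P2=S  mem[L3]=20
4. P2: store L1 := 34  bus=[BusRdX]  L1: P0=I P1=I P2=M  mem[L1]=80
5. P1: load  L3  bus=[-]  L3: P0=I P1=S P2=S  mem[L3]=20
6. P0: store L3 := 97  bus=[BusRdX]  L3: P0=M P1=I P2=I  mem[L3]=20
7. P2: load  L3  bus=[BusRd,Flush]  L3: P0=S P1=I P2=S  mem[L3]=97
8. P0: store L3 := 42  bus=[BusUpgr]  L3: P0=M P1=I P2=I  mem[L3]=97
9. P0: load  L3  bus=[-]  L3: P0=M P1=I P2=I  mem[L3]=97
10. P1: store L3 := 62  bus=[BusRdX,Flush]  L3: P0=I P1=M P2=I  mem[L3]=42
11. P1: load  L3  bus=[-]  L3: P0=I P1=M P2=I  mem[L3]=42
12. P0: load  L3  bus=[BusRd,Flush]  L3: P0=S P1=S P2=I  mem[L3]=62

state = M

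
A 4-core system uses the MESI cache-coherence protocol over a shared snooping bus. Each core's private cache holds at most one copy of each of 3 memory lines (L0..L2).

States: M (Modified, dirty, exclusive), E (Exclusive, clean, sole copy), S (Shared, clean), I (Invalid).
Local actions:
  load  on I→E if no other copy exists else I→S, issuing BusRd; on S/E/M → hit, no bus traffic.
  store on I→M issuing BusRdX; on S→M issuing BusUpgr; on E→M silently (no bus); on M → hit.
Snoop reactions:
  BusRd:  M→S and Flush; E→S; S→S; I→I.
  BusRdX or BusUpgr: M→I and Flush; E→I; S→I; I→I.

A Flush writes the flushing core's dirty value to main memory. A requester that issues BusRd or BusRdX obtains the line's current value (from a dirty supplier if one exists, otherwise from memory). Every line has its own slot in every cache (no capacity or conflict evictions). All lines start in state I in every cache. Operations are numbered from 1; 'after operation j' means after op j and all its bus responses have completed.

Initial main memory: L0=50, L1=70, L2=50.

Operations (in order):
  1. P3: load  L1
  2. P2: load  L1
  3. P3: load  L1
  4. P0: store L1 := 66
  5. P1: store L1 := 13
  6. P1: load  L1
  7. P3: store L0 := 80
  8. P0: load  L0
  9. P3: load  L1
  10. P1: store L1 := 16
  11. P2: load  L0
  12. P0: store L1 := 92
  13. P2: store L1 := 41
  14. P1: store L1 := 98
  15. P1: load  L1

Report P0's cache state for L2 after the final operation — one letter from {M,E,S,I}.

state = I

[1] P3: load  L1 | P0:I, P1:I, P2:I, P3:E(70) | bus: BusRd
[2] P2: load  L1 | P0:I, P1:I, P2:S(70), P3:S(70) | bus: BusRd
[3] P3: load  L1 | P0:I, P1:I, P2:S(70), P3:S(70) | bus: none
[4] P0: store L1 := 66 | P0:M(66), P1:I, P2:I, P3:I | bus: BusRdX
[5] P1: store L1 := 13 | P0:I, P1:M(13), P2:I, P3:I | bus: BusRdX,Flush
[6] P1: load  L1 | P0:I, P1:M(13), P2:I, P3:I | bus: none
[7] P3: store L0 := 80 | P0:I, P1:I, P2:I, P3:M(80) | bus: BusRdX
[8] P0: load  L0 | P0:S(80), P1:I, P2:I, P3:S(80) | bus: BusRd,Flush
[9] P3: load  L1 | P0:I, P1:S(13), P2:I, P3:S(13) | bus: BusRd,Flush
[10] P1: store L1 := 16 | P0:I, P1:M(16), P2:I, P3:I | bus: BusUpgr
[11] P2: load  L0 | P0:S(80), P1:I, P2:S(80), P3:S(80) | bus: BusRd
[12] P0: store L1 := 92 | P0:M(92), P1:I, P2:I, P3:I | bus: BusRdX,Flush
[13] P2: store L1 := 41 | P0:I, P1:I, P2:M(41), P3:I | bus: BusRdX,Flush
[14] P1: store L1 := 98 | P0:I, P1:M(98), P2:I, P3:I | bus: BusRdX,Flush
[15] P1: load  L1 | P0:I, P1:M(98), P2:I, P3:I | bus: none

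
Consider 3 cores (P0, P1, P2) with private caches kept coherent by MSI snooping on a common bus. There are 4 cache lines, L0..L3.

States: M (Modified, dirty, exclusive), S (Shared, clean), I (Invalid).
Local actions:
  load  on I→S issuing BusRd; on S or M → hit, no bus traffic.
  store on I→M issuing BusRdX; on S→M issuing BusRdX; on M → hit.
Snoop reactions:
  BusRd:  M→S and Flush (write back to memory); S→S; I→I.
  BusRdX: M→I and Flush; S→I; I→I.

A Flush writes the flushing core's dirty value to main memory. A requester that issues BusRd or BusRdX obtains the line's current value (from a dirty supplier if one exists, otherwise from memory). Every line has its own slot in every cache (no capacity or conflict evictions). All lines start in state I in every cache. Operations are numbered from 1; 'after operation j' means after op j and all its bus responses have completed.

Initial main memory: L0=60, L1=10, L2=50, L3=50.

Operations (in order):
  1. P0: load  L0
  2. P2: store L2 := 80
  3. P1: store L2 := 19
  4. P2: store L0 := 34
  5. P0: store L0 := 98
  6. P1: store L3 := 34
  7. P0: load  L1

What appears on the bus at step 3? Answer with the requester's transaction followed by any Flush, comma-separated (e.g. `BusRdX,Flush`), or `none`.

bus = BusRdX,Flush

step 1: P0: load  L0  ⟶  SII  (L0)  txn=BusRd  M[L0]=60
step 2: P2: store L2 := 80  ⟶  IIM  (L2)  txn=BusRdX  M[L2]=50
step 3: P1: store L2 := 19  ⟶  IMI  (L2)  txn=BusRdX+Flush  M[L2]=80
step 4: P2: store L0 := 34  ⟶  IIM  (L0)  txn=BusRdX  M[L0]=60
step 5: P0: store L0 := 98  ⟶  MII  (L0)  txn=BusRdX+Flush  M[L0]=34
step 6: P1: store L3 := 34  ⟶  IMI  (L3)  txn=BusRdX  M[L3]=50
step 7: P0: load  L1  ⟶  SII  (L1)  txn=BusRd  M[L1]=10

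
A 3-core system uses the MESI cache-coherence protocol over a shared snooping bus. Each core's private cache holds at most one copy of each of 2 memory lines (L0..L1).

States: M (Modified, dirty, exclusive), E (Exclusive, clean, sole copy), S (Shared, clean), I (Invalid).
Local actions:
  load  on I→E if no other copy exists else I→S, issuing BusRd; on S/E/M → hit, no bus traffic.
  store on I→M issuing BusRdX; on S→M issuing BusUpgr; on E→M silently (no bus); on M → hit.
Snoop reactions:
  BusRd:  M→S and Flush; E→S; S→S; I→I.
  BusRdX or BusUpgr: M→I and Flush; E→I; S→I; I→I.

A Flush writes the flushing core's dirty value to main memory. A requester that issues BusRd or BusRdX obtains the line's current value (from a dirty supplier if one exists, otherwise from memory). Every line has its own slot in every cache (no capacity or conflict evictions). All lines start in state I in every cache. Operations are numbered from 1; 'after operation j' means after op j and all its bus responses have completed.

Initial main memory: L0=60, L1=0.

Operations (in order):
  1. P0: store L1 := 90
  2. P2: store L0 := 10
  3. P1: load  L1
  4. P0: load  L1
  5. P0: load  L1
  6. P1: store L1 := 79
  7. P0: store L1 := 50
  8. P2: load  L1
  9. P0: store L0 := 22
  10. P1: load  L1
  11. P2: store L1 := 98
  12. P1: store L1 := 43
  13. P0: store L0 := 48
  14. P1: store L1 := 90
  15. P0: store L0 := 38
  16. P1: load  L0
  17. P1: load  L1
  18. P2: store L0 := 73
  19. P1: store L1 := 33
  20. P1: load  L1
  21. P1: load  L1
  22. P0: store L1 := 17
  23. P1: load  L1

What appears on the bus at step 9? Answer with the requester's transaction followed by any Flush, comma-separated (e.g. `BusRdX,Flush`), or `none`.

bus = BusRdX,Flush

step 1: P0: store L1 := 90  ⟶  MII  (L1)  txn=BusRdX  M[L1]=0
step 2: P2: store L0 := 10  ⟶  IIM  (L0)  txn=BusRdX  M[L0]=60
step 3: P1: load  L1  ⟶  SSI  (L1)  txn=BusRd+Flush  M[L1]=90
step 4: P0: load  L1  ⟶  SSI  (L1)  txn=∅  M[L1]=90
step 5: P0: load  L1  ⟶  SSI  (L1)  txn=∅  M[L1]=90
step 6: P1: store L1 := 79  ⟶  IMI  (L1)  txn=BusUpgr  M[L1]=90
step 7: P0: store L1 := 50  ⟶  MII  (L1)  txn=BusRdX+Flush  M[L1]=79
step 8: P2: load  L1  ⟶  SIS  (L1)  txn=BusRd+Flush  M[L1]=50
step 9: P0: store L0 := 22  ⟶  MII  (L0)  txn=BusRdX+Flush  M[L0]=10
step 10: P1: load  L1  ⟶  SSS  (L1)  txn=BusRd  M[L1]=50
step 11: P2: store L1 := 98  ⟶  IIM  (L1)  txn=BusUpgr  M[L1]=50
step 12: P1: store L1 := 43  ⟶  IMI  (L1)  txn=BusRdX+Flush  M[L1]=98
step 13: P0: store L0 := 48  ⟶  MII  (L0)  txn=∅  M[L0]=10
step 14: P1: store L1 := 90  ⟶  IMI  (L1)  txn=∅  M[L1]=98
step 15: P0: store L0 := 38  ⟶  MII  (L0)  txn=∅  M[L0]=10
step 16: P1: load  L0  ⟶  SSI  (L0)  txn=BusRd+Flush  M[L0]=38
step 17: P1: load  L1  ⟶  IMI  (L1)  txn=∅  M[L1]=98
step 18: P2: store L0 := 73  ⟶  IIM  (L0)  txn=BusRdX  M[L0]=38
step 19: P1: store L1 := 33  ⟶  IMI  (L1)  txn=∅  M[L1]=98
step 20: P1: load  L1  ⟶  IMI  (L1)  txn=∅  M[L1]=98
step 21: P1: load  L1  ⟶  IMI  (L1)  txn=∅  M[L1]=98
step 22: P0: store L1 := 17  ⟶  MII  (L1)  txn=BusRdX+Flush  M[L1]=33
step 23: P1: load  L1  ⟶  SSI  (L1)  txn=BusRd+Flush  M[L1]=17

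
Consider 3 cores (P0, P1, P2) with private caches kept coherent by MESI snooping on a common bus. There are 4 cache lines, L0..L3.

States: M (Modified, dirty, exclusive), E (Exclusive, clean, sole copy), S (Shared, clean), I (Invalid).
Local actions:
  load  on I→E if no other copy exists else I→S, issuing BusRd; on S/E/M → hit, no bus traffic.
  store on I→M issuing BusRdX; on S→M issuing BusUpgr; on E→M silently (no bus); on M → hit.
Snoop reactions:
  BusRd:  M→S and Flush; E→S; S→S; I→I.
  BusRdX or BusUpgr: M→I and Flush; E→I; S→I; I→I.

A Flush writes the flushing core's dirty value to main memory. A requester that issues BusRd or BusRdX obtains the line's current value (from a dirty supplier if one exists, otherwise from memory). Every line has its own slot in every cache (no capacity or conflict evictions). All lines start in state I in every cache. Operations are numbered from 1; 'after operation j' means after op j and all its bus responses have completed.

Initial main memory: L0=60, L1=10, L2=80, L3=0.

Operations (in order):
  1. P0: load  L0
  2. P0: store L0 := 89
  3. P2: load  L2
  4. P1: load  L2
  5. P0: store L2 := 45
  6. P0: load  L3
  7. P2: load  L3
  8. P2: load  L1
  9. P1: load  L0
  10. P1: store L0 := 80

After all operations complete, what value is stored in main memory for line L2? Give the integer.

1. P0: load  L0  bus=[BusRd]  L0: P0=E P1=I P2=I  mem[L0]=60
2. P0: store L0 := 89  bus=[-]  L0: P0=M P1=I P2=I  mem[L0]=60
3. P2: load  L2  bus=[BusRd]  L2: P0=I P1=I P2=E  mem[L2]=80
4. P1: load  L2  bus=[BusRd]  L2: P0=I P1=S P2=S  mem[L2]=80
5. P0: store L2 := 45  bus=[BusRdX]  L2: P0=M P1=I P2=I  mem[L2]=80
6. P0: load  L3  bus=[BusRd]  L3: P0=E P1=I P2=I  mem[L3]=0
7. P2: load  L3  bus=[BusRd]  L3: P0=S P1=I P2=S  mem[L3]=0
8. P2: load  L1  bus=[BusRd]  L1: P0=I P1=I P2=E  mem[L1]=10
9. P1: load  L0  bus=[BusRd,Flush]  L0: P0=S P1=S P2=I  mem[L0]=89
10. P1: store L0 := 80  bus=[BusUpgr]  L0: P0=I P1=M P2=I  mem[L0]=89

memory[L2] = 80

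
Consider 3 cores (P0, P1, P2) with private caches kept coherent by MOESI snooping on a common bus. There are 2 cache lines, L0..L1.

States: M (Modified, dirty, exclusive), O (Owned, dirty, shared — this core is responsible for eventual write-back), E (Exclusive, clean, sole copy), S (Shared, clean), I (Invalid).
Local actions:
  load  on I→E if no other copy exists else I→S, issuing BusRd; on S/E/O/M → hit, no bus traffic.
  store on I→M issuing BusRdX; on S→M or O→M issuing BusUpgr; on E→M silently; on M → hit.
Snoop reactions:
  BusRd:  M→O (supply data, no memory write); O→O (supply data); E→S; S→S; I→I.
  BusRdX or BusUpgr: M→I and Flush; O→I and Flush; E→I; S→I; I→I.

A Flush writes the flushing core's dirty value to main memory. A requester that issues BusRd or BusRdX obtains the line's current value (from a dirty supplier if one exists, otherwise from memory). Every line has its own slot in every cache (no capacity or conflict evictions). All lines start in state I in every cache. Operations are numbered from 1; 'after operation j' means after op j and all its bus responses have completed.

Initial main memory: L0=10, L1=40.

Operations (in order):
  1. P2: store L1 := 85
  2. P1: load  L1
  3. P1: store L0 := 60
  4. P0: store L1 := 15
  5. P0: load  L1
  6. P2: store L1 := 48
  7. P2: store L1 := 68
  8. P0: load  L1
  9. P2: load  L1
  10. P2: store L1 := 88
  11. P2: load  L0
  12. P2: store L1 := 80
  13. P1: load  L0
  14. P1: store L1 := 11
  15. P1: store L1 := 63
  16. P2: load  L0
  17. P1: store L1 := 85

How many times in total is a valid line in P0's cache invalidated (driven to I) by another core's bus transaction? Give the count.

invalidations = 2

[1] P2: store L1 := 85 | P0:I, P1:I, P2:M(85) | bus: BusRdX
[2] P1: load  L1 | P0:I, P1:S(85), P2:O(85) | bus: BusRd
[3] P1: store L0 := 60 | P0:I, P1:M(60), P2:I | bus: BusRdX
[4] P0: store L1 := 15 | P0:M(15), P1:I, P2:I | bus: BusRdX,Flush
[5] P0: load  L1 | P0:M(15), P1:I, P2:I | bus: none
[6] P2: store L1 := 48 | P0:I, P1:I, P2:M(48) | bus: BusRdX,Flush
[7] P2: store L1 := 68 | P0:I, P1:I, P2:M(68) | bus: none
[8] P0: load  L1 | P0:S(68), P1:I, P2:O(68) | bus: BusRd
[9] P2: load  L1 | P0:S(68), P1:I, P2:O(68) | bus: none
[10] P2: store L1 := 88 | P0:I, P1:I, P2:M(88) | bus: BusUpgr
[11] P2: load  L0 | P0:I, P1:O(60), P2:S(60) | bus: BusRd
[12] P2: store L1 := 80 | P0:I, P1:I, P2:M(80) | bus: none
[13] P1: load  L0 | P0:I, P1:O(60), P2:S(60) | bus: none
[14] P1: store L1 := 11 | P0:I, P1:M(11), P2:I | bus: BusRdX,Flush
[15] P1: store L1 := 63 | P0:I, P1:M(63), P2:I | bus: none
[16] P2: load  L0 | P0:I, P1:O(60), P2:S(60) | bus: none
[17] P1: store L1 := 85 | P0:I, P1:M(85), P2:I | bus: none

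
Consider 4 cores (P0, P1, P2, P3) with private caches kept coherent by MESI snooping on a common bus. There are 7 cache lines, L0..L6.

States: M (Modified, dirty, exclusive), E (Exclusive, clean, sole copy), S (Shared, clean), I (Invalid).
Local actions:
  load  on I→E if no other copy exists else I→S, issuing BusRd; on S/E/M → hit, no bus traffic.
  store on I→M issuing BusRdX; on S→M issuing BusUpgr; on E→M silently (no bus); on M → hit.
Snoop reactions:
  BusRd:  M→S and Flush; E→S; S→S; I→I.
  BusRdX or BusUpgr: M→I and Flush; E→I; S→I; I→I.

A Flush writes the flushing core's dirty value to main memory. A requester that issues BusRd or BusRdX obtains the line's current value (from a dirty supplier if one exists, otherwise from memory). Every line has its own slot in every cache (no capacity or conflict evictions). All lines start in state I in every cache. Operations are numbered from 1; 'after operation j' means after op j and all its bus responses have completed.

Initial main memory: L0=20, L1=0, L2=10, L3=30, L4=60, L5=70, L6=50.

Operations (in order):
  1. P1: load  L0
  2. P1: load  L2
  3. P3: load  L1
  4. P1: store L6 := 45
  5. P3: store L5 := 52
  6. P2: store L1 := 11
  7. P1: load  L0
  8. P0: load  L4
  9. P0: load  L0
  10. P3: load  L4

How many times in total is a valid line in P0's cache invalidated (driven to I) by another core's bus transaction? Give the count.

step 1: P1: load  L0  ⟶  IEII  (L0)  txn=BusRd  M[L0]=20
step 2: P1: load  L2  ⟶  IEII  (L2)  txn=BusRd  M[L2]=10
step 3: P3: load  L1  ⟶  IIIE  (L1)  txn=BusRd  M[L1]=0
step 4: P1: store L6 := 45  ⟶  IMII  (L6)  txn=BusRdX  M[L6]=50
step 5: P3: store L5 := 52  ⟶  IIIM  (L5)  txn=BusRdX  M[L5]=70
step 6: P2: store L1 := 11  ⟶  IIMI  (L1)  txn=BusRdX  M[L1]=0
step 7: P1: load  L0  ⟶  IEII  (L0)  txn=∅  M[L0]=20
step 8: P0: load  L4  ⟶  EIII  (L4)  txn=BusRd  M[L4]=60
step 9: P0: load  L0  ⟶  SSII  (L0)  txn=BusRd  M[L0]=20
step 10: P3: load  L4  ⟶  SIIS  (L4)  txn=BusRd  M[L4]=60

invalidations = 0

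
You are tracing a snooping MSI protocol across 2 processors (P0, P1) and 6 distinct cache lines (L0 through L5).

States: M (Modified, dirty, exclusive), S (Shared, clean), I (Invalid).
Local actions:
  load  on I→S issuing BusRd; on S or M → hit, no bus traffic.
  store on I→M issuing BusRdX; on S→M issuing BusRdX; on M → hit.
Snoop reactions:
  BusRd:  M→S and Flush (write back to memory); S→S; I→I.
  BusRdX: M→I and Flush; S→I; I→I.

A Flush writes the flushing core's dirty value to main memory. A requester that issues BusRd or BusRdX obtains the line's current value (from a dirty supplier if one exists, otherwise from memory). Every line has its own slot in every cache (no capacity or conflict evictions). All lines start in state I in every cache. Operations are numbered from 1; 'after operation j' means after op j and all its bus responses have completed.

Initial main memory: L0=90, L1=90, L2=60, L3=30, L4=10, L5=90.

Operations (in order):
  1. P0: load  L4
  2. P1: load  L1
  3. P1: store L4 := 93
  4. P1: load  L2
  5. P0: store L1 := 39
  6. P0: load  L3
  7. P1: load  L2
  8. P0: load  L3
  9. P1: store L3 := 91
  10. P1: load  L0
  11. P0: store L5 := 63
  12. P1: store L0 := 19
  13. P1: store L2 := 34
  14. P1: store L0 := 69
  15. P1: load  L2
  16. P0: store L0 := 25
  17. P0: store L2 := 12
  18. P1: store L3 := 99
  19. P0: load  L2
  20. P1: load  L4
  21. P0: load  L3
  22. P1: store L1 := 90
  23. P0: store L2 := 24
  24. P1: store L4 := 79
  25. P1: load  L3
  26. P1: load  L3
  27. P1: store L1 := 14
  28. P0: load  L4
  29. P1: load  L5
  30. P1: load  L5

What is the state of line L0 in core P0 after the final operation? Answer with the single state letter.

step 1: P0: load  L4  ⟶  SI  (L4)  txn=BusRd  M[L4]=10
step 2: P1: load  L1  ⟶  IS  (L1)  txn=BusRd  M[L1]=90
step 3: P1: store L4 := 93  ⟶  IM  (L4)  txn=BusRdX  M[L4]=10
step 4: P1: load  L2  ⟶  IS  (L2)  txn=BusRd  M[L2]=60
step 5: P0: store L1 := 39  ⟶  MI  (L1)  txn=BusRdX  M[L1]=90
step 6: P0: load  L3  ⟶  SI  (L3)  txn=BusRd  M[L3]=30
step 7: P1: load  L2  ⟶  IS  (L2)  txn=∅  M[L2]=60
step 8: P0: load  L3  ⟶  SI  (L3)  txn=∅  M[L3]=30
step 9: P1: store L3 := 91  ⟶  IM  (L3)  txn=BusRdX  M[L3]=30
step 10: P1: load  L0  ⟶  IS  (L0)  txn=BusRd  M[L0]=90
step 11: P0: store L5 := 63  ⟶  MI  (L5)  txn=BusRdX  M[L5]=90
step 12: P1: store L0 := 19  ⟶  IM  (L0)  txn=BusRdX  M[L0]=90
step 13: P1: store L2 := 34  ⟶  IM  (L2)  txn=BusRdX  M[L2]=60
step 14: P1: store L0 := 69  ⟶  IM  (L0)  txn=∅  M[L0]=90
step 15: P1: load  L2  ⟶  IM  (L2)  txn=∅  M[L2]=60
step 16: P0: store L0 := 25  ⟶  MI  (L0)  txn=BusRdX+Flush  M[L0]=69
step 17: P0: store L2 := 12  ⟶  MI  (L2)  txn=BusRdX+Flush  M[L2]=34
step 18: P1: store L3 := 99  ⟶  IM  (L3)  txn=∅  M[L3]=30
step 19: P0: load  L2  ⟶  MI  (L2)  txn=∅  M[L2]=34
step 20: P1: load  L4  ⟶  IM  (L4)  txn=∅  M[L4]=10
step 21: P0: load  L3  ⟶  SS  (L3)  txn=BusRd+Flush  M[L3]=99
step 22: P1: store L1 := 90  ⟶  IM  (L1)  txn=BusRdX+Flush  M[L1]=39
step 23: P0: store L2 := 24  ⟶  MI  (L2)  txn=∅  M[L2]=34
step 24: P1: store L4 := 79  ⟶  IM  (L4)  txn=∅  M[L4]=10
step 25: P1: load  L3  ⟶  SS  (L3)  txn=∅  M[L3]=99
step 26: P1: load  L3  ⟶  SS  (L3)  txn=∅  M[L3]=99
step 27: P1: store L1 := 14  ⟶  IM  (L1)  txn=∅  M[L1]=39
step 28: P0: load  L4  ⟶  SS  (L4)  txn=BusRd+Flush  M[L4]=79
step 29: P1: load  L5  ⟶  SS  (L5)  txn=BusRd+Flush  M[L5]=63
step 30: P1: load  L5  ⟶  SS  (L5)  txn=∅  M[L5]=63

state = M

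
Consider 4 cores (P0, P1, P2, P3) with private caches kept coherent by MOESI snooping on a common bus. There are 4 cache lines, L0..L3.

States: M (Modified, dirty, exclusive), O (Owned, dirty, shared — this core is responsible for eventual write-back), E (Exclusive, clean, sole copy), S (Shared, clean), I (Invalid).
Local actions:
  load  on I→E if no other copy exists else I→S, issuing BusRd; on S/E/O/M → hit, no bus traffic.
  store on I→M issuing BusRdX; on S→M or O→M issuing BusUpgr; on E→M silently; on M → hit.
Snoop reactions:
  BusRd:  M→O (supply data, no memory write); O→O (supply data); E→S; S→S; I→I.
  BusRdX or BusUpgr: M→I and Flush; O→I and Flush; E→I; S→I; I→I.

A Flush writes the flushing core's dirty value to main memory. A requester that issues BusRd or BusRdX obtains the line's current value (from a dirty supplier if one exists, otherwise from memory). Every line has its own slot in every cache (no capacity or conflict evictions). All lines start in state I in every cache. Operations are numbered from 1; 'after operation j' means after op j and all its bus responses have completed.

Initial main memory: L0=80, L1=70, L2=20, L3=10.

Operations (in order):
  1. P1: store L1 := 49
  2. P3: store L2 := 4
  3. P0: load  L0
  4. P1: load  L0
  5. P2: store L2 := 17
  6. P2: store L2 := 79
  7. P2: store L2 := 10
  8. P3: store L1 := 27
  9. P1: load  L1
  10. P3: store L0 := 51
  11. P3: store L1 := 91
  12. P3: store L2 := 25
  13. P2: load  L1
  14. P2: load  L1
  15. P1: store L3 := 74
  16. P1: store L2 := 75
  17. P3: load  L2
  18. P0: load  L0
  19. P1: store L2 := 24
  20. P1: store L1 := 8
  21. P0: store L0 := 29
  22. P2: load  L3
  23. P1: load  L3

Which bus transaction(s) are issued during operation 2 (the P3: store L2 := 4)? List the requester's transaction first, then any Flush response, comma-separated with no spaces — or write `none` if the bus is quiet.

bus = BusRdX

[1] P1: store L1 := 49 | P0:I, P1:M(49), P2:I, P3:I | bus: BusRdX
[2] P3: store L2 := 4 | P0:I, P1:I, P2:I, P3:M(4) | bus: BusRdX
[3] P0: load  L0 | P0:E(80), P1:I, P2:I, P3:I | bus: BusRd
[4] P1: load  L0 | P0:S(80), P1:S(80), P2:I, P3:I | bus: BusRd
[5] P2: store L2 := 17 | P0:I, P1:I, P2:M(17), P3:I | bus: BusRdX,Flush
[6] P2: store L2 := 79 | P0:I, P1:I, P2:M(79), P3:I | bus: none
[7] P2: store L2 := 10 | P0:I, P1:I, P2:M(10), P3:I | bus: none
[8] P3: store L1 := 27 | P0:I, P1:I, P2:I, P3:M(27) | bus: BusRdX,Flush
[9] P1: load  L1 | P0:I, P1:S(27), P2:I, P3:O(27) | bus: BusRd
[10] P3: store L0 := 51 | P0:I, P1:I, P2:I, P3:M(51) | bus: BusRdX
[11] P3: store L1 := 91 | P0:I, P1:I, P2:I, P3:M(91) | bus: BusUpgr
[12] P3: store L2 := 25 | P0:I, P1:I, P2:I, P3:M(25) | bus: BusRdX,Flush
[13] P2: load  L1 | P0:I, P1:I, P2:S(91), P3:O(91) | bus: BusRd
[14] P2: load  L1 | P0:I, P1:I, P2:S(91), P3:O(91) | bus: none
[15] P1: store L3 := 74 | P0:I, P1:M(74), P2:I, P3:I | bus: BusRdX
[16] P1: store L2 := 75 | P0:I, P1:M(75), P2:I, P3:I | bus: BusRdX,Flush
[17] P3: load  L2 | P0:I, P1:O(75), P2:I, P3:S(75) | bus: BusRd
[18] P0: load  L0 | P0:S(51), P1:I, P2:I, P3:O(51) | bus: BusRd
[19] P1: store L2 := 24 | P0:I, P1:M(24), P2:I, P3:I | bus: BusUpgr
[20] P1: store L1 := 8 | P0:I, P1:M(8), P2:I, P3:I | bus: BusRdX,Flush
[21] P0: store L0 := 29 | P0:M(29), P1:I, P2:I, P3:I | bus: BusUpgr,Flush
[22] P2: load  L3 | P0:I, P1:O(74), P2:S(74), P3:I | bus: BusRd
[23] P1: load  L3 | P0:I, P1:O(74), P2:S(74), P3:I | bus: none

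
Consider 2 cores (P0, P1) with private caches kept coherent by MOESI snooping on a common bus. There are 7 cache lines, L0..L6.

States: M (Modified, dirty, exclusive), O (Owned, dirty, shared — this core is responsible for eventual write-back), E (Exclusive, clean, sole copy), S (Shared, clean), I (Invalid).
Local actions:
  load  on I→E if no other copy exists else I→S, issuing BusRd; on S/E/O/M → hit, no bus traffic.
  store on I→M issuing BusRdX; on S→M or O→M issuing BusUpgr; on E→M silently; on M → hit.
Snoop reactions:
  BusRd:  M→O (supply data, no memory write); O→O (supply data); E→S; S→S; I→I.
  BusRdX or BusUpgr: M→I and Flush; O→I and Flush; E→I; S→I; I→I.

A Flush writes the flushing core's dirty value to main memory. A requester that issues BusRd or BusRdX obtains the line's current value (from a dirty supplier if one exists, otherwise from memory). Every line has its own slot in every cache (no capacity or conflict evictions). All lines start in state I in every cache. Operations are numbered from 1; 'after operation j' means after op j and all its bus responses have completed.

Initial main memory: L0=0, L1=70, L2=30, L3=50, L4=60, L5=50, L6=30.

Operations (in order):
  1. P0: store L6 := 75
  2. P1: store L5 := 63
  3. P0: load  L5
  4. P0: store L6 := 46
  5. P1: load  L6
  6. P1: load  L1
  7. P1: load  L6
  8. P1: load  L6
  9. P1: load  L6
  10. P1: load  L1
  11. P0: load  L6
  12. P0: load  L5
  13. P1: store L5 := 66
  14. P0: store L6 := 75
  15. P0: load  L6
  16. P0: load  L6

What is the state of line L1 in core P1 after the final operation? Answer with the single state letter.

state = E

step 1: P0: store L6 := 75  ⟶  MI  (L6)  txn=BusRdX  M[L6]=30
step 2: P1: store L5 := 63  ⟶  IM  (L5)  txn=BusRdX  M[L5]=50
step 3: P0: load  L5  ⟶  SO  (L5)  txn=BusRd  M[L5]=50
step 4: P0: store L6 := 46  ⟶  MI  (L6)  txn=∅  M[L6]=30
step 5: P1: load  L6  ⟶  OS  (L6)  txn=BusRd  M[L6]=30
step 6: P1: load  L1  ⟶  IE  (L1)  txn=BusRd  M[L1]=70
step 7: P1: load  L6  ⟶  OS  (L6)  txn=∅  M[L6]=30
step 8: P1: load  L6  ⟶  OS  (L6)  txn=∅  M[L6]=30
step 9: P1: load  L6  ⟶  OS  (L6)  txn=∅  M[L6]=30
step 10: P1: load  L1  ⟶  IE  (L1)  txn=∅  M[L1]=70
step 11: P0: load  L6  ⟶  OS  (L6)  txn=∅  M[L6]=30
step 12: P0: load  L5  ⟶  SO  (L5)  txn=∅  M[L5]=50
step 13: P1: store L5 := 66  ⟶  IM  (L5)  txn=BusUpgr  M[L5]=50
step 14: P0: store L6 := 75  ⟶  MI  (L6)  txn=BusUpgr  M[L6]=30
step 15: P0: load  L6  ⟶  MI  (L6)  txn=∅  M[L6]=30
step 16: P0: load  L6  ⟶  MI  (L6)  txn=∅  M[L6]=30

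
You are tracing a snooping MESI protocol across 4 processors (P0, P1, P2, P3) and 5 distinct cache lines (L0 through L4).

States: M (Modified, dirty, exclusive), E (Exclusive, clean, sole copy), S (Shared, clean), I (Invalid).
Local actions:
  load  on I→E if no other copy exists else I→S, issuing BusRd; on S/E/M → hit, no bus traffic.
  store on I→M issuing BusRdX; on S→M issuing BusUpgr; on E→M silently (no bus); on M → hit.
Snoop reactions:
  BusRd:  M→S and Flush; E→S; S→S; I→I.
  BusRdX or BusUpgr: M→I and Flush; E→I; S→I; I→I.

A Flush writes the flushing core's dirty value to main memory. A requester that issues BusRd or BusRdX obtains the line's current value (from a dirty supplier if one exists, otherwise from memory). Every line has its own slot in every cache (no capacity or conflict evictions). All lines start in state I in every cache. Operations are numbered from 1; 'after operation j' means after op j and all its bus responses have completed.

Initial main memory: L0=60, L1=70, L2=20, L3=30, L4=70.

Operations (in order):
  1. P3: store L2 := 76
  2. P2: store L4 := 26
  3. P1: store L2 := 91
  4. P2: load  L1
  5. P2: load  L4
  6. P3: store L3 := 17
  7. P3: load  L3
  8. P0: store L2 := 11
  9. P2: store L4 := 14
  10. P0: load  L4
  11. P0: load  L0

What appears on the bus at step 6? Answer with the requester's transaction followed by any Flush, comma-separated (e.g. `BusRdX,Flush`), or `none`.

  op1 P3: store L2 := 76 → I/I/I/M on L2; bus BusRdX; mem=20
  op2 P2: store L4 := 26 → I/I/M/I on L4; bus BusRdX; mem=70
  op3 P1: store L2 := 91 → I/M/I/I on L2; bus BusRdX Flush; mem=76
  op4 P2: load  L1 → I/I/E/I on L1; bus BusRd; mem=70
  op5 P2: load  L4 → I/I/M/I on L4; bus (none); mem=70
  op6 P3: store L3 := 17 → I/I/I/M on L3; bus BusRdX; mem=30
  op7 P3: load  L3 → I/I/I/M on L3; bus (none); mem=30
  op8 P0: store L2 := 11 → M/I/I/I on L2; bus BusRdX Flush; mem=91
  op9 P2: store L4 := 14 → I/I/M/I on L4; bus (none); mem=70
  op10 P0: load  L4 → S/I/S/I on L4; bus BusRd Flush; mem=14
  op11 P0: load  L0 → E/I/I/I on L0; bus BusRd; mem=60

bus = BusRdX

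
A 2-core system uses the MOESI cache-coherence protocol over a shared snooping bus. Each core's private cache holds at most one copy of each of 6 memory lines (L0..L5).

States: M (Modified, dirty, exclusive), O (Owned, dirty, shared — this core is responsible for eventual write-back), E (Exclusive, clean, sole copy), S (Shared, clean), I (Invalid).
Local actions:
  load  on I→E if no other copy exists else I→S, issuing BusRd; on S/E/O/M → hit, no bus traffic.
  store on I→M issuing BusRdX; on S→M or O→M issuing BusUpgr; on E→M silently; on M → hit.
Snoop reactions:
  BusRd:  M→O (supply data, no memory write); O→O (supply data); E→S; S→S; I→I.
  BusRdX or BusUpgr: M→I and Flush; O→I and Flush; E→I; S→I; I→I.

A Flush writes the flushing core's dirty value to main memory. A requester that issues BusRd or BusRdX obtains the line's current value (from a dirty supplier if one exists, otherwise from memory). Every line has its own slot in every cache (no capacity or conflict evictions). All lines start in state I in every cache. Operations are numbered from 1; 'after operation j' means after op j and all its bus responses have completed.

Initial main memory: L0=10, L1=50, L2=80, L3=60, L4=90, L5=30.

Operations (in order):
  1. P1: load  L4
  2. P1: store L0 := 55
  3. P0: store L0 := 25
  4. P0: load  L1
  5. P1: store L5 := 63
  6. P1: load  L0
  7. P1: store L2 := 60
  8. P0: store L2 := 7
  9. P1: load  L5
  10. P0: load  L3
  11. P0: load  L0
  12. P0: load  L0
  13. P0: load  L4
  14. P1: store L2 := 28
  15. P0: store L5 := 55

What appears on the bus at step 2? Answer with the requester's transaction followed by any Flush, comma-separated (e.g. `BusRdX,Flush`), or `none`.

  op1 P1: load  L4 → I/E on L4; bus BusRd; mem=90
  op2 P1: store L0 := 55 → I/M on L0; bus BusRdX; mem=10
  op3 P0: store L0 := 25 → M/I on L0; bus BusRdX Flush; mem=55
  op4 P0: load  L1 → E/I on L1; bus BusRd; mem=50
  op5 P1: store L5 := 63 → I/M on L5; bus BusRdX; mem=30
  op6 P1: load  L0 → O/S on L0; bus BusRd; mem=55
  op7 P1: store L2 := 60 → I/M on L2; bus BusRdX; mem=80
  op8 P0: store L2 := 7 → M/I on L2; bus BusRdX Flush; mem=60
  op9 P1: load  L5 → I/M on L5; bus (none); mem=30
  op10 P0: load  L3 → E/I on L3; bus BusRd; mem=60
  op11 P0: load  L0 → O/S on L0; bus (none); mem=55
  op12 P0: load  L0 → O/S on L0; bus (none); mem=55
  op13 P0: load  L4 → S/S on L4; bus BusRd; mem=90
  op14 P1: store L2 := 28 → I/M on L2; bus BusRdX Flush; mem=7
  op15 P0: store L5 := 55 → M/I on L5; bus BusRdX Flush; mem=63

bus = BusRdX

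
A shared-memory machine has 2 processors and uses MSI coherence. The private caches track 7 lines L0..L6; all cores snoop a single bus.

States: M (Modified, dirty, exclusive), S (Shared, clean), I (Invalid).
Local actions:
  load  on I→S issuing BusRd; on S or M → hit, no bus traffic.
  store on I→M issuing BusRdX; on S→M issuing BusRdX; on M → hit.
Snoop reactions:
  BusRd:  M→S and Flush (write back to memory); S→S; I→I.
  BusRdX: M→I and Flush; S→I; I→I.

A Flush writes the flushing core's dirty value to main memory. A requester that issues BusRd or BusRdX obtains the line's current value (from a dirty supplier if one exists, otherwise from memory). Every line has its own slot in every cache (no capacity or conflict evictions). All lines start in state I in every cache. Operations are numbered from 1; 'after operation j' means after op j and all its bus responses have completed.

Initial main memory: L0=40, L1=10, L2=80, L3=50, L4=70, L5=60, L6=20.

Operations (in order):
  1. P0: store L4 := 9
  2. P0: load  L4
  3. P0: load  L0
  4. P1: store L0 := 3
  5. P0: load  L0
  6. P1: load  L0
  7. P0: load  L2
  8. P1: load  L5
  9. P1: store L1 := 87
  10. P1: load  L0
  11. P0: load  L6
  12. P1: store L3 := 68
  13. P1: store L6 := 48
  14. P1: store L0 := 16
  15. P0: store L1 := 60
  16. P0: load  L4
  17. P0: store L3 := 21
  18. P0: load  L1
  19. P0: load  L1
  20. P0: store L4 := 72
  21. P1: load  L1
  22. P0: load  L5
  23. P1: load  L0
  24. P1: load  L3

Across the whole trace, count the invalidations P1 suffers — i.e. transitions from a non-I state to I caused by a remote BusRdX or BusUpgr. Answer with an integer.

invalidations = 2

1. P0: store L4 := 9  bus=[BusRdX]  L4: P0=M P1=I  mem[L4]=70
2. P0: load  L4  bus=[-]  L4: P0=M P1=I  mem[L4]=70
3. P0: load  L0  bus=[BusRd]  L0: P0=S P1=I  mem[L0]=40
4. P1: store L0 := 3  bus=[BusRdX]  L0: P0=I P1=M  mem[L0]=40
5. P0: load  L0  bus=[BusRd,Flush]  L0: P0=S P1=S  mem[L0]=3
6. P1: load  L0  bus=[-]  L0: P0=S P1=S  mem[L0]=3
7. P0: load  L2  bus=[BusRd]  L2: P0=S P1=I  mem[L2]=80
8. P1: load  L5  bus=[BusRd]  L5: P0=I P1=S  mem[L5]=60
9. P1: store L1 := 87  bus=[BusRdX]  L1: P0=I P1=M  mem[L1]=10
10. P1: load  L0  bus=[-]  L0: P0=S P1=S  mem[L0]=3
11. P0: load  L6  bus=[BusRd]  L6: P0=S P1=I  mem[L6]=20
12. P1: store L3 := 68  bus=[BusRdX]  L3: P0=I P1=M  mem[L3]=50
13. P1: store L6 := 48  bus=[BusRdX]  L6: P0=I P1=M  mem[L6]=20
14. P1: store L0 := 16  bus=[BusRdX]  L0: P0=I P1=M  mem[L0]=3
15. P0: store L1 := 60  bus=[BusRdX,Flush]  L1: P0=M P1=I  mem[L1]=87
16. P0: load  L4  bus=[-]  L4: P0=M P1=I  mem[L4]=70
17. P0: store L3 := 21  bus=[BusRdX,Flush]  L3: P0=M P1=I  mem[L3]=68
18. P0: load  L1  bus=[-]  L1: P0=M P1=I  mem[L1]=87
19. P0: load  L1  bus=[-]  L1: P0=M P1=I  mem[L1]=87
20. P0: store L4 := 72  bus=[-]  L4: P0=M P1=I  mem[L4]=70
21. P1: load  L1  bus=[BusRd,Flush]  L1: P0=S P1=S  mem[L1]=60
22. P0: load  L5  bus=[BusRd]  L5: P0=S P1=S  mem[L5]=60
23. P1: load  L0  bus=[-]  L0: P0=I P1=M  mem[L0]=3
24. P1: load  L3  bus=[BusRd,Flush]  L3: P0=S P1=S  mem[L3]=21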